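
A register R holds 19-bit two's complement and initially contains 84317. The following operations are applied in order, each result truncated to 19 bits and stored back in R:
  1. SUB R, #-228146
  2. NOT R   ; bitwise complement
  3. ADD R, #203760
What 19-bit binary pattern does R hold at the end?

1100101011101100000

Start: R = 84317 = 0010100100101011101.
R = 84317 − (-228146) = 312463; wraps to -211825 = 1001100010010001111
R = NOT 1001100010010001111 = 0110011101101110000 = 211824
R = 211824 + 203760 = 415584; wraps to -108704 = 1100101011101100000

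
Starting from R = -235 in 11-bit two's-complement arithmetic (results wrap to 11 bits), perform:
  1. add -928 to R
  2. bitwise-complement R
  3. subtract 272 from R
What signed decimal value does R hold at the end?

890

Start: R = -235 = 11100010101.
R = -235 + (-928) = -1163; wraps to 885 = 01101110101
R = NOT 01101110101 = 10010001010 = -886
R = -886 − 272 = -1158; wraps to 890 = 01101111010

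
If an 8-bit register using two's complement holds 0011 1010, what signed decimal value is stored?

58

MSB is 0, so the value is non-negative: 00111010 = 58.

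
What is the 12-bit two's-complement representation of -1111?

101110101001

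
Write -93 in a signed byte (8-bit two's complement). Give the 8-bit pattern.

|-93| = 93 = 01011101 in 8 bits.
Invert the bits: 10100010. Add 1: 10100011.
Check: 10100011 reads as 163 − 256 = -93.

10100011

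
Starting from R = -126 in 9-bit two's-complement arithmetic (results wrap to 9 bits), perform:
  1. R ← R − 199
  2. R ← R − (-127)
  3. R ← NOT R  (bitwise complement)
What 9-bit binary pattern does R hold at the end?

Start: R = -126 = 110000010.
R = -126 − 199 = -325; wraps to 187 = 010111011
R = 187 − (-127) = 314; wraps to -198 = 100111010
R = NOT 100111010 = 011000101 = 197

011000101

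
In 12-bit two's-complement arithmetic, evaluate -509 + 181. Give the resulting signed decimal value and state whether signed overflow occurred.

-509 → 111000000011
181 → 000010110101
  111000000011
+ 000010110101
= 111010111000
Result 111010111000: MSB = 1 → 3768 − 4096 = -328.
Addends have opposite signs, so signed overflow cannot occur.

-328; no overflow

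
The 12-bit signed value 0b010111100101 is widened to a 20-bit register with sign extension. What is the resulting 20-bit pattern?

MSB of 010111100101 is 0; replicate it into the new high bits.
00000000|010111100101 → 00000000010111100101 (still 1509).

00000000010111100101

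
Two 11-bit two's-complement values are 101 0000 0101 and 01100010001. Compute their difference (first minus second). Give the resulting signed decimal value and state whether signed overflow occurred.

500; overflow

101 0000 0101 → 10100000101 = -763 (signed)
01100010001 = 785 (signed)
Subtract via negate-and-add: invert 01100010001 + 1 = 10011101111 (i.e. -785).
  10100000101
+ 10011101111
= 00111110100  (discard carry-out 1)
Result 00111110100: MSB = 0 → value 500.
Both addends (after negating the subtrahend) are negative but the stored result is non-negative: signed overflow. The true value -763 − 785 = -1548 lies outside [-1024, 1023].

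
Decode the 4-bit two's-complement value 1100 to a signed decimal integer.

MSB is 1, so the value is negative.
Invert: 0011. Add 1: 0100 = 4. So the value is −4.

-4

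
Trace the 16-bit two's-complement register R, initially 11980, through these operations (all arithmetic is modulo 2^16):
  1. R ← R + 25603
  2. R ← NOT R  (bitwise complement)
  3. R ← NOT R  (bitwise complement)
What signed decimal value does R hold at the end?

Start: R = 11980 = 0010111011001100.
R = 11980 + 25603 = 37583; wraps to -27953 = 1001001011001111
R = NOT 1001001011001111 = 0110110100110000 = 27952
R = NOT 0110110100110000 = 1001001011001111 = -27953

-27953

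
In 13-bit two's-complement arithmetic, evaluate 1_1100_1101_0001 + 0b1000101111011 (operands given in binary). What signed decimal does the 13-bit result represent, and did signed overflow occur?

3660; overflow

1_1100_1101_0001 → 1110011010001 = -815 (signed)
0b1000101111011 → 1000101111011 = -3717 (signed)
  1110011010001
+ 1000101111011
= 0111001001100  (discard carry-out 1)
Result 0111001001100: MSB = 0 → value 3660.
Both addends are negative but the stored result is non-negative: signed overflow. The true value -815 + (-3717) = -4532 lies outside [-4096, 4095].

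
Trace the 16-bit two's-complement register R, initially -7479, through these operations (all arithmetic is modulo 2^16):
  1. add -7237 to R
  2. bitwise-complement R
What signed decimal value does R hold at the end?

14715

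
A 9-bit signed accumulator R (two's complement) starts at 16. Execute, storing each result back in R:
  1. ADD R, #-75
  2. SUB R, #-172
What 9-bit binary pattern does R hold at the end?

001110001

Start: R = 16 = 000010000.
R = 16 + (-75) = -59 = 111000101
R = -59 − (-172) = 113 = 001110001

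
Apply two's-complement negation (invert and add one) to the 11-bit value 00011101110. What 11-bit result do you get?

11100010010

Invert: 11100010001. Add 1: 11100010010.
Check: 00011101110 = 238, 11100010010 = -238.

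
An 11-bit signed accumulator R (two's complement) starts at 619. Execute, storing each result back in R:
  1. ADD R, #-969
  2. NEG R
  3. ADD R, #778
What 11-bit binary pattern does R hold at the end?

10001101000

Start: R = 619 = 01001101011.
R = 619 + (-969) = -350 = 11010100010
R = −(-350) = 350 = 00101011110
R = 350 + 778 = 1128; wraps to -920 = 10001101000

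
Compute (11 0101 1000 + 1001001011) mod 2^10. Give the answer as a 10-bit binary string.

0110100011

  1101011000
+ 1001001011
= 0110100011  (discard carry-out 1)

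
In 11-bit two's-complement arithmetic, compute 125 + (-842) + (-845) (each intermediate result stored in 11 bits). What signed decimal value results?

125 + (-842) = -717 (10100110011)
-717 + (-845) = -1562 → wraps to 486 (00111100110)

486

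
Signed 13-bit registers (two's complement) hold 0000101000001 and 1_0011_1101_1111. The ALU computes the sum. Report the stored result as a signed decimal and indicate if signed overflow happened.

0000101000001 = 321 (signed)
1_0011_1101_1111 → 1001111011111 = -3105 (signed)
  0000101000001
+ 1001111011111
= 1010100100000
Result 1010100100000: MSB = 1 → 5408 − 8192 = -2784.
Addends have opposite signs, so signed overflow cannot occur.

-2784; no overflow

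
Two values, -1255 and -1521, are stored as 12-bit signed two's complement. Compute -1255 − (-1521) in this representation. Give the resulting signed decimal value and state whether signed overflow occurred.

266; no overflow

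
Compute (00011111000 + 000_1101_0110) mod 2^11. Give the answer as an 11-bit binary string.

00111001110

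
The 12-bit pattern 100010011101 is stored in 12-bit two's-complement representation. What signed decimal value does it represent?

-1891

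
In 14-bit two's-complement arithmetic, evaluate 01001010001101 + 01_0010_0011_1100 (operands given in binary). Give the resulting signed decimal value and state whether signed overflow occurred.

-6967; overflow

01001010001101 = 4749 (signed)
01_0010_0011_1100 → 01001000111100 = 4668 (signed)
  01001010001101
+ 01001000111100
= 10010011001001
Result 10010011001001: MSB = 1 → 9417 − 16384 = -6967.
Both addends are non-negative but the stored result is negative: signed overflow. The true value 4749 + 4668 = 9417 lies outside [-8192, 8191].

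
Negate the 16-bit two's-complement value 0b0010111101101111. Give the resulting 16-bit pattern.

Invert: 1101000010010000. Add 1: 1101000010010001.
Check: 0010111101101111 = 12143, 1101000010010001 = -12143.

1101000010010001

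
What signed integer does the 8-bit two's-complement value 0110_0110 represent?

MSB is 0, so the value is non-negative: 01100110 = 102.

102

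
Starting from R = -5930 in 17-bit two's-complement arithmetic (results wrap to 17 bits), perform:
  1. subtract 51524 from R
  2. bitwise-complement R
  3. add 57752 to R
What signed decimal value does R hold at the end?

Start: R = -5930 = 11110100011010110.
R = -5930 − 51524 = -57454 = 10001111110010010
R = NOT 10001111110010010 = 01110000001101101 = 57453
R = 57453 + 57752 = 115205; wraps to -15867 = 11100001000000101

-15867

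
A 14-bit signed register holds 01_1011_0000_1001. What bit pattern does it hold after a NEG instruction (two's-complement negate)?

10010011110111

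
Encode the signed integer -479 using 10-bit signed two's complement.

1000100001

|-479| = 479 = 0111011111 in 10 bits.
Invert the bits: 1000100000. Add 1: 1000100001.
Check: 1000100001 reads as 545 − 1024 = -479.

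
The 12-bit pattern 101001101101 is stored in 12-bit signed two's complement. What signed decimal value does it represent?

-1427

MSB is 1, so the value is negative.
Invert: 010110010010. Add 1: 010110010011 = 1427. So the value is −1427.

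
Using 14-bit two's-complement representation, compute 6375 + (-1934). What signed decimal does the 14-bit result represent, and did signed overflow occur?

4441; no overflow

6375 → 01100011100111
-1934 → 11100001110010
  01100011100111
+ 11100001110010
= 01000101011001  (discard carry-out 1)
Result 01000101011001: MSB = 0 → value 4441.
Addends have opposite signs, so signed overflow cannot occur.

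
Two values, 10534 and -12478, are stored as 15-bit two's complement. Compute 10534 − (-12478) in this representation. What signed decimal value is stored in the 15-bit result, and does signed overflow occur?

-9756; overflow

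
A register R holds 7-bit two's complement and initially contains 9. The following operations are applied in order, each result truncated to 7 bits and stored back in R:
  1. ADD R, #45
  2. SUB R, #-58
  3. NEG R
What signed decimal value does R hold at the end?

16

Start: R = 9 = 0001001.
R = 9 + 45 = 54 = 0110110
R = 54 − (-58) = 112; wraps to -16 = 1110000
R = −(-16) = 16 = 0010000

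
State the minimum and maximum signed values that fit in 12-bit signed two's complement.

min = -2048, max = 2047

Minimum: −2^11 = -2048.
Maximum: 2^11 − 1 = 2047.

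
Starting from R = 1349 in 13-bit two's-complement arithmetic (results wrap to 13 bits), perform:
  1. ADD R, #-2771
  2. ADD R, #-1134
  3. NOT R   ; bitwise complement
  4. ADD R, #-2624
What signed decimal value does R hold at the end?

-69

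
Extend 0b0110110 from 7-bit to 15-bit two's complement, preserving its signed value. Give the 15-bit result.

000000000110110

MSB of 0110110 is 0; replicate it into the new high bits.
00000000|0110110 → 000000000110110 (still 54).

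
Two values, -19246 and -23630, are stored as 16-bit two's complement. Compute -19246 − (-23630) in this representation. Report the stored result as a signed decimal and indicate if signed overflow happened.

4384; no overflow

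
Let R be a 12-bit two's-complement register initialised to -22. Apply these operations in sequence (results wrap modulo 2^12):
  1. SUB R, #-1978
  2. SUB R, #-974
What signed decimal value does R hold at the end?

Start: R = -22 = 111111101010.
R = -22 − (-1978) = 1956 = 011110100100
R = 1956 − (-974) = 2930; wraps to -1166 = 101101110010

-1166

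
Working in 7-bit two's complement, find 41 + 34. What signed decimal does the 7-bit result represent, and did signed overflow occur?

-53; overflow

41 → 0101001
34 → 0100010
  0101001
+ 0100010
= 1001011
Result 1001011: MSB = 1 → 75 − 128 = -53.
Both addends are non-negative but the stored result is negative: signed overflow. The true value 41 + 34 = 75 lies outside [-64, 63].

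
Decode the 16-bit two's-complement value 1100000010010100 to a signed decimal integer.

-16236

MSB is 1, so the value is negative.
Unsigned reading: 49300. Subtract 2^16 = 65536: 49300 − 65536 = -16236.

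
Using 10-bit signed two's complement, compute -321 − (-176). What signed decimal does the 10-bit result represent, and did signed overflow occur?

-145; no overflow

-321 → 1010111111
-176 → 1101010000
Subtract via negate-and-add: invert 1101010000 + 1 = 0010110000 (i.e. 176).
  1010111111
+ 0010110000
= 1101101111
Result 1101101111: MSB = 1 → 879 − 1024 = -145.
Addends (after negating the subtrahend) have opposite signs, so signed overflow cannot occur.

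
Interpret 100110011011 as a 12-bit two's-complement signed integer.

-1637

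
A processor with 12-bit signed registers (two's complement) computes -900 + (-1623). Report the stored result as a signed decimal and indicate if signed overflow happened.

1573; overflow

-900 → 110001111100
-1623 → 100110101001
  110001111100
+ 100110101001
= 011000100101  (discard carry-out 1)
Result 011000100101: MSB = 0 → value 1573.
Both addends are negative but the stored result is non-negative: signed overflow. The true value -900 + (-1623) = -2523 lies outside [-2048, 2047].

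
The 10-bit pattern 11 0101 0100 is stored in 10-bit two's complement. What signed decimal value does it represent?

-172

MSB is 1, so the value is negative.
Unsigned reading: 852. Subtract 2^10 = 1024: 852 − 1024 = -172.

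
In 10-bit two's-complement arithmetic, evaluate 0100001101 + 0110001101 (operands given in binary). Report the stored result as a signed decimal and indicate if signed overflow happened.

0100001101 = 269 (signed)
0110001101 = 397 (signed)
  0100001101
+ 0110001101
= 1010011010
Result 1010011010: MSB = 1 → 666 − 1024 = -358.
Both addends are non-negative but the stored result is negative: signed overflow. The true value 269 + 397 = 666 lies outside [-512, 511].

-358; overflow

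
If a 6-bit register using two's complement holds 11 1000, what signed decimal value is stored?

MSB is 1, so the value is negative.
Invert: 000111. Add 1: 001000 = 8. So the value is −8.

-8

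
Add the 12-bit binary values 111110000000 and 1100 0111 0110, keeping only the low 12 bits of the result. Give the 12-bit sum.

  111110000000
+ 110001110110
= 101111110110  (discard carry-out 1)

101111110110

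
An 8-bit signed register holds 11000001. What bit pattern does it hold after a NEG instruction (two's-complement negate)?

Invert: 00111110. Add 1: 00111111.

00111111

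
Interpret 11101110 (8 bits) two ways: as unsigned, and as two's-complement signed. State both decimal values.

Unsigned: 11101110 = 238.
Signed: MSB=1 → 238 − 256 = -18.

unsigned = 238, signed = -18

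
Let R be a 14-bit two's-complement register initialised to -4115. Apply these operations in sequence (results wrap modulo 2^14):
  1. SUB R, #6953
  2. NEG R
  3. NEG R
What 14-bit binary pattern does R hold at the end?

01010011000100

Start: R = -4115 = 10111111101101.
R = -4115 − 6953 = -11068; wraps to 5316 = 01010011000100
R = −(5316) = -5316 = 10101100111100
R = −(-5316) = 5316 = 01010011000100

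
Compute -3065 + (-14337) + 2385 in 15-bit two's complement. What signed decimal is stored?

-3065 + (-14337) = -17402 → wraps to 15366 (011110000000110)
15366 + 2385 = 17751 → wraps to -15017 (100010101010111)

-15017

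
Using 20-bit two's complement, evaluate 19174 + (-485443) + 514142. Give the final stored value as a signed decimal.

47873

19174 + (-485443) = -466269 (10001110001010100011)
-466269 + 514142 = 47873 (00001011101100000001)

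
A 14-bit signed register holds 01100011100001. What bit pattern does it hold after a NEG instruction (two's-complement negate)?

10011100011111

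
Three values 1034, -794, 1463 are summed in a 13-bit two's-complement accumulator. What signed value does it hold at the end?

1703

1034 + (-794) = 240 (0000011110000)
240 + 1463 = 1703 (0011010100111)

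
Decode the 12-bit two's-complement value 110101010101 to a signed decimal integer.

-683

MSB is 1, so the value is negative.
Invert: 001010101010. Add 1: 001010101011 = 683. So the value is −683.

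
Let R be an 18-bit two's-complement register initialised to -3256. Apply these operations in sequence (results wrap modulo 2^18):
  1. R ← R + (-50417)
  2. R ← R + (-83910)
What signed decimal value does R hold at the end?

124561

Start: R = -3256 = 111111001101001000.
R = -3256 + (-50417) = -53673 = 110010111001010111
R = -53673 + (-83910) = -137583; wraps to 124561 = 011110011010010001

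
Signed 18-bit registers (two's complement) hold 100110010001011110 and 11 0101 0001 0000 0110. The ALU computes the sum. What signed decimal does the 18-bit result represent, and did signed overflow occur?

111972; overflow

100110010001011110 = -105378 (signed)
11 0101 0001 0000 0110 → 110101000100000110 = -44794 (signed)
  100110010001011110
+ 110101000100000110
= 011011010101100100  (discard carry-out 1)
Result 011011010101100100: MSB = 0 → value 111972.
Both addends are negative but the stored result is non-negative: signed overflow. The true value -105378 + (-44794) = -150172 lies outside [-131072, 131071].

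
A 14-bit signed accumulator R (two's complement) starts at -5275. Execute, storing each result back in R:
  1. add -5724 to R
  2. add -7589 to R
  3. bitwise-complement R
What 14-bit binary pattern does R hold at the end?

00100010011011

Start: R = -5275 = 10101101100101.
R = -5275 + (-5724) = -10999; wraps to 5385 = 01010100001001
R = 5385 + (-7589) = -2204 = 11011101100100
R = NOT 11011101100100 = 00100010011011 = 2203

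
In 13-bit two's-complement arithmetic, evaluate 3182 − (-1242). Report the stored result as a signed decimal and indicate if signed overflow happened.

3182 → 0110001101110
-1242 → 1101100100110
Subtract via negate-and-add: invert 1101100100110 + 1 = 0010011011010 (i.e. 1242).
  0110001101110
+ 0010011011010
= 1000101001000
Result 1000101001000: MSB = 1 → 4424 − 8192 = -3768.
Both addends (after negating the subtrahend) are non-negative but the stored result is negative: signed overflow. The true value 3182 − (-1242) = 4424 lies outside [-4096, 4095].

-3768; overflow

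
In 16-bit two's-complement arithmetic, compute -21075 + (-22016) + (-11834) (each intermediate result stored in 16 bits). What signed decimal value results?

10611

-21075 + (-22016) = -43091 → wraps to 22445 (0101011110101101)
22445 + (-11834) = 10611 (0010100101110011)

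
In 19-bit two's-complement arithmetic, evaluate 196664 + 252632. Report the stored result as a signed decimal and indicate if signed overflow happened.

-74992; overflow

196664 → 0110000000000111000
252632 → 0111101101011011000
  0110000000000111000
+ 0111101101011011000
= 1101101101100010000
Result 1101101101100010000: MSB = 1 → 449296 − 524288 = -74992.
Both addends are non-negative but the stored result is negative: signed overflow. The true value 196664 + 252632 = 449296 lies outside [-262144, 262143].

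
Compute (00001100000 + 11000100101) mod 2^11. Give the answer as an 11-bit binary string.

  00001100000
+ 11000100101
= 11010000101

11010000101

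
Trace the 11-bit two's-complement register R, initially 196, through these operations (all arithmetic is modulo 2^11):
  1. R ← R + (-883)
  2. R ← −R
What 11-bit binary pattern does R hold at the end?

01010101111

Start: R = 196 = 00011000100.
R = 196 + (-883) = -687 = 10101010001
R = −(-687) = 687 = 01010101111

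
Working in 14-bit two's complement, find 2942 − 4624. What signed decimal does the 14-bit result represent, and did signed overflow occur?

2942 → 00101101111110
4624 → 01001000010000
Subtract via negate-and-add: invert 01001000010000 + 1 = 10110111110000 (i.e. -4624).
  00101101111110
+ 10110111110000
= 11100101101110
Result 11100101101110: MSB = 1 → 14702 − 16384 = -1682.
Addends (after negating the subtrahend) have opposite signs, so signed overflow cannot occur.

-1682; no overflow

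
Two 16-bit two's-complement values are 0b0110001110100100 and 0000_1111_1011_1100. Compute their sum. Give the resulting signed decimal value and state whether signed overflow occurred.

0b0110001110100100 → 0110001110100100 = 25508 (signed)
0000_1111_1011_1100 → 0000111110111100 = 4028 (signed)
  0110001110100100
+ 0000111110111100
= 0111001101100000
Result 0111001101100000: MSB = 0 → value 29536.
Both addends are non-negative and so is the stored result: no signed overflow.

29536; no overflow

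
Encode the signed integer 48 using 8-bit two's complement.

00110000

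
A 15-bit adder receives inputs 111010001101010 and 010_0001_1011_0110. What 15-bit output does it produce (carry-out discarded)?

001011000100000

  111010001101010
+ 010000110110110
= 001011000100000  (discard carry-out 1)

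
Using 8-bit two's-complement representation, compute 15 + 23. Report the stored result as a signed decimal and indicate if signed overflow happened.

15 → 00001111
23 → 00010111
  00001111
+ 00010111
= 00100110
Result 00100110: MSB = 0 → value 38.
Both addends are non-negative and so is the stored result: no signed overflow.

38; no overflow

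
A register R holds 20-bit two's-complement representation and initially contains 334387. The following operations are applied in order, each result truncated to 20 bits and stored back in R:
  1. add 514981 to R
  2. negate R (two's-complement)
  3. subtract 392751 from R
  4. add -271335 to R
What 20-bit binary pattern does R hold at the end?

Start: R = 334387 = 01010001101000110011.
R = 334387 + 514981 = 849368; wraps to -199208 = 11001111010111011000
R = −(-199208) = 199208 = 00110000101000101000
R = 199208 − 392751 = -193543 = 11010000101111111001
R = -193543 + (-271335) = -464878 = 10001110100000010010

10001110100000010010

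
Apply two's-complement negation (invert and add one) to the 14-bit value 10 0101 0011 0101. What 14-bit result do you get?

Invert: 01101011001010. Add 1: 01101011001011.
Check: 10010100110101 = -6859, 01101011001011 = 6859.

01101011001011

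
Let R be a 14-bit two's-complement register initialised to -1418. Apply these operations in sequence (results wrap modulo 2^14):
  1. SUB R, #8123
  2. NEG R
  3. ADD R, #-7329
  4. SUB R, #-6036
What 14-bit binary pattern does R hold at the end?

10000000111000

Start: R = -1418 = 11101001110110.
R = -1418 − 8123 = -9541; wraps to 6843 = 01101010111011
R = −(6843) = -6843 = 10010101000101
R = -6843 + (-7329) = -14172; wraps to 2212 = 00100010100100
R = 2212 − (-6036) = 8248; wraps to -8136 = 10000000111000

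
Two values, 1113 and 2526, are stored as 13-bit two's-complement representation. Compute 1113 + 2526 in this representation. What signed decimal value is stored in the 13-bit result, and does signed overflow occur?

1113 → 0010001011001
2526 → 0100111011110
  0010001011001
+ 0100111011110
= 0111000110111
Result 0111000110111: MSB = 0 → value 3639.
Both addends are non-negative and so is the stored result: no signed overflow.

3639; no overflow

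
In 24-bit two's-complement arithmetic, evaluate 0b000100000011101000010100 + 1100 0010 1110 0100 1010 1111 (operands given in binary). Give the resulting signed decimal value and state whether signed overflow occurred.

-2941245; no overflow

0b000100000011101000010100 → 000100000011101000010100 = 1063444 (signed)
1100 0010 1110 0100 1010 1111 → 110000101110010010101111 = -4004689 (signed)
  000100000011101000010100
+ 110000101110010010101111
= 110100110001111011000011
Result 110100110001111011000011: MSB = 1 → 13835971 − 16777216 = -2941245.
Addends have opposite signs, so signed overflow cannot occur.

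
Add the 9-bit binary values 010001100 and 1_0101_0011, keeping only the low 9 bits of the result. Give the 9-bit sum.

  010001100
+ 101010011
= 111011111

111011111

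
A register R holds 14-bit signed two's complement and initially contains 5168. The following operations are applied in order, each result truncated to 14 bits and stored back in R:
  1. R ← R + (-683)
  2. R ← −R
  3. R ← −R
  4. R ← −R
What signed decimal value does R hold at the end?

Start: R = 5168 = 01010000110000.
R = 5168 + (-683) = 4485 = 01000110000101
R = −(4485) = -4485 = 10111001111011
R = −(-4485) = 4485 = 01000110000101
R = −(4485) = -4485 = 10111001111011

-4485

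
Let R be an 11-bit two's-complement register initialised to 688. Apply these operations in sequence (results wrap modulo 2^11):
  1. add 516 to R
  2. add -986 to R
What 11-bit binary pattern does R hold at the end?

00011011010

Start: R = 688 = 01010110000.
R = 688 + 516 = 1204; wraps to -844 = 10010110100
R = -844 + (-986) = -1830; wraps to 218 = 00011011010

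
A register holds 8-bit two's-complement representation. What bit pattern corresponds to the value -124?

10000100

|-124| = 124 = 01111100 in 8 bits.
Invert the bits: 10000011. Add 1: 10000100.
Check: 10000100 reads as 132 − 256 = -124.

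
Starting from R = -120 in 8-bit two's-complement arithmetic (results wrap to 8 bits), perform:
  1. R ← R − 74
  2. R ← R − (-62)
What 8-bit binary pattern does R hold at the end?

Start: R = -120 = 10001000.
R = -120 − 74 = -194; wraps to 62 = 00111110
R = 62 − (-62) = 124 = 01111100

01111100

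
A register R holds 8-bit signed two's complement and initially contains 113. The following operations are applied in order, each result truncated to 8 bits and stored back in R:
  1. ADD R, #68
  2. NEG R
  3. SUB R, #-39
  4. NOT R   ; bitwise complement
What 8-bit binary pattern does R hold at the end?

Start: R = 113 = 01110001.
R = 113 + 68 = 181; wraps to -75 = 10110101
R = −(-75) = 75 = 01001011
R = 75 − (-39) = 114 = 01110010
R = NOT 01110010 = 10001101 = -115

10001101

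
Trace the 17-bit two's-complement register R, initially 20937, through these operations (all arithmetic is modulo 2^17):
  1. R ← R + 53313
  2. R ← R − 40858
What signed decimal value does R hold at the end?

33392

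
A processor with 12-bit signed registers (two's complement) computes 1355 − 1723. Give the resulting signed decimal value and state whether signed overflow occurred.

1355 → 010101001011
1723 → 011010111011
Subtract via negate-and-add: invert 011010111011 + 1 = 100101000101 (i.e. -1723).
  010101001011
+ 100101000101
= 111010010000
Result 111010010000: MSB = 1 → 3728 − 4096 = -368.
Addends (after negating the subtrahend) have opposite signs, so signed overflow cannot occur.

-368; no overflow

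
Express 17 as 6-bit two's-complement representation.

010001

17 is non-negative, so write it directly in 6 bits: 010001.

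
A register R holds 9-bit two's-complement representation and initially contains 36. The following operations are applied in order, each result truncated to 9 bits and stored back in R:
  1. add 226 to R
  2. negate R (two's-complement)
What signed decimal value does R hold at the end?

250

Start: R = 36 = 000100100.
R = 36 + 226 = 262; wraps to -250 = 100000110
R = −(-250) = 250 = 011111010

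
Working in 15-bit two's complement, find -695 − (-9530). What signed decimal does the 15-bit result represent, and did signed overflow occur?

8835; no overflow

-695 → 111110101001001
-9530 → 101101011000110
Subtract via negate-and-add: invert 101101011000110 + 1 = 010010100111010 (i.e. 9530).
  111110101001001
+ 010010100111010
= 010001010000011  (discard carry-out 1)
Result 010001010000011: MSB = 0 → value 8835.
Addends (after negating the subtrahend) have opposite signs, so signed overflow cannot occur.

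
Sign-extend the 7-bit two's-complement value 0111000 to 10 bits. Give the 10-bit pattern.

0000111000

MSB of 0111000 is 0; replicate it into the new high bits.
000|0111000 → 0000111000 (still 56).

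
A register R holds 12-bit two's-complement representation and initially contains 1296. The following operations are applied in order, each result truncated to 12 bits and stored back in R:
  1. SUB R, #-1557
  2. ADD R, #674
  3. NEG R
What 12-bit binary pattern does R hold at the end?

Start: R = 1296 = 010100010000.
R = 1296 − (-1557) = 2853; wraps to -1243 = 101100100101
R = -1243 + 674 = -569 = 110111000111
R = −(-569) = 569 = 001000111001

001000111001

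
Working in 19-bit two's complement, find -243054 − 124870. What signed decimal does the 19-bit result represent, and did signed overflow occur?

-243054 → 1000100101010010010
124870 → 0011110011111000110
Subtract via negate-and-add: invert 0011110011111000110 + 1 = 1100001100000111010 (i.e. -124870).
  1000100101010010010
+ 1100001100000111010
= 0100110001011001100  (discard carry-out 1)
Result 0100110001011001100: MSB = 0 → value 156364.
Both addends (after negating the subtrahend) are negative but the stored result is non-negative: signed overflow. The true value -243054 − 124870 = -367924 lies outside [-262144, 262143].

156364; overflow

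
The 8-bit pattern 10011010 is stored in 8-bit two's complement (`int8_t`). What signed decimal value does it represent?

MSB is 1, so the value is negative.
Invert: 01100101. Add 1: 01100110 = 102. So the value is −102.

-102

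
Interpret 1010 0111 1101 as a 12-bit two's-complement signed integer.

-1411

MSB is 1, so the value is negative.
Unsigned reading: 2685. Subtract 2^12 = 4096: 2685 − 4096 = -1411.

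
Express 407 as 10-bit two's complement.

407 is non-negative, so write it directly in 10 bits: 0110010111.

0110010111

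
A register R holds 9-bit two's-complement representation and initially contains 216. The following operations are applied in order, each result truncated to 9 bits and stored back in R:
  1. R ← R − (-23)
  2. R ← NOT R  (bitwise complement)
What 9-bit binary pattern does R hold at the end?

100010000

Start: R = 216 = 011011000.
R = 216 − (-23) = 239 = 011101111
R = NOT 011101111 = 100010000 = -240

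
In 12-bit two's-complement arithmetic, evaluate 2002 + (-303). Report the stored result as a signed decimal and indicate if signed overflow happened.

1699; no overflow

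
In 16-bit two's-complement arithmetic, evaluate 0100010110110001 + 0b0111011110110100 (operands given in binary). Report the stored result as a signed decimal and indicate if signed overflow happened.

0100010110110001 = 17841 (signed)
0b0111011110110100 → 0111011110110100 = 30644 (signed)
  0100010110110001
+ 0111011110110100
= 1011110101100101
Result 1011110101100101: MSB = 1 → 48485 − 65536 = -17051.
Both addends are non-negative but the stored result is negative: signed overflow. The true value 17841 + 30644 = 48485 lies outside [-32768, 32767].

-17051; overflow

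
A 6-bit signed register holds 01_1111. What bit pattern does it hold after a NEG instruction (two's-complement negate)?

Invert: 100000. Add 1: 100001.

100001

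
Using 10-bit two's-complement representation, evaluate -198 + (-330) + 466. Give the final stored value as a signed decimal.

-62

-198 + (-330) = -528 → wraps to 496 (0111110000)
496 + 466 = 962 → wraps to -62 (1111000010)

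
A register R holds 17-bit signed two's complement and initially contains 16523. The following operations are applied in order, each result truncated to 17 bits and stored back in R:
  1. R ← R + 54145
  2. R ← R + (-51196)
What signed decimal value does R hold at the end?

19472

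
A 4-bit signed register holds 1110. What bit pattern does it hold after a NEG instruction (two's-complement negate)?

Invert: 0001. Add 1: 0010.

0010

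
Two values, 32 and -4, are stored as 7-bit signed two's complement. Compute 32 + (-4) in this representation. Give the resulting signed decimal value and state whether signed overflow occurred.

32 → 0100000
-4 → 1111100
  0100000
+ 1111100
= 0011100  (discard carry-out 1)
Result 0011100: MSB = 0 → value 28.
Addends have opposite signs, so signed overflow cannot occur.

28; no overflow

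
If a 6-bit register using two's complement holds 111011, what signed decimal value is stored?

MSB is 1, so the value is negative.
Unsigned reading: 59. Subtract 2^6 = 64: 59 − 64 = -5.

-5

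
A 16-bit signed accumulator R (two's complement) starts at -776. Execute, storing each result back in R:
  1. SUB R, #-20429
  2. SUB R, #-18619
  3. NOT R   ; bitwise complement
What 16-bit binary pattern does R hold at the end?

Start: R = -776 = 1111110011111000.
R = -776 − (-20429) = 19653 = 0100110011000101
R = 19653 − (-18619) = 38272; wraps to -27264 = 1001010110000000
R = NOT 1001010110000000 = 0110101001111111 = 27263

0110101001111111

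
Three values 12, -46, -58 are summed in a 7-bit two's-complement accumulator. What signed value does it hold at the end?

36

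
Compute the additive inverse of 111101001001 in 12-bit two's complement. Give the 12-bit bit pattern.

000010110111

Invert: 000010110110. Add 1: 000010110111.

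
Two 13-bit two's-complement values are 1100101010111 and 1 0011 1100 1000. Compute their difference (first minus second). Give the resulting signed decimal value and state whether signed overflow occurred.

1423; no overflow

1100101010111 = -1705 (signed)
1 0011 1100 1000 → 1001111001000 = -3128 (signed)
Subtract via negate-and-add: invert 1001111001000 + 1 = 0110000111000 (i.e. 3128).
  1100101010111
+ 0110000111000
= 0010110001111  (discard carry-out 1)
Result 0010110001111: MSB = 0 → value 1423.
Addends (after negating the subtrahend) have opposite signs, so signed overflow cannot occur.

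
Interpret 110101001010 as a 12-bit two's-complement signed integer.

-694

MSB is 1, so the value is negative.
Invert: 001010110101. Add 1: 001010110110 = 694. So the value is −694.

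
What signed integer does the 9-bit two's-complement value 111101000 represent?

-24

MSB is 1, so the value is negative.
Unsigned reading: 488. Subtract 2^9 = 512: 488 − 512 = -24.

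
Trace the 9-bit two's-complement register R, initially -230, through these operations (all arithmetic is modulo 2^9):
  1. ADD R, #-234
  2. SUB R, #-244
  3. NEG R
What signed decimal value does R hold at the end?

Start: R = -230 = 100011010.
R = -230 + (-234) = -464; wraps to 48 = 000110000
R = 48 − (-244) = 292; wraps to -220 = 100100100
R = −(-220) = 220 = 011011100

220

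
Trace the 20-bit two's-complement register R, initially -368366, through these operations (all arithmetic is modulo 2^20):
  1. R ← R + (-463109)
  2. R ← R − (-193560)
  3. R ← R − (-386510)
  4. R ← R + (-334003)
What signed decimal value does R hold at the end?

Start: R = -368366 = 10100110000100010010.
R = -368366 + (-463109) = -831475; wraps to 217101 = 00110101000000001101
R = 217101 − (-193560) = 410661 = 01100100010000100101
R = 410661 − (-386510) = 797171; wraps to -251405 = 11000010100111110011
R = -251405 + (-334003) = -585408; wraps to 463168 = 01110001000101000000

463168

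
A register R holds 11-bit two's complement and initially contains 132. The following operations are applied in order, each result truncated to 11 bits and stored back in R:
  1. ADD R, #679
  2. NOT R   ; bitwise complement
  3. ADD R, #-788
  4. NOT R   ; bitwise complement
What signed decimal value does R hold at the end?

Start: R = 132 = 00010000100.
R = 132 + 679 = 811 = 01100101011
R = NOT 01100101011 = 10011010100 = -812
R = -812 + (-788) = -1600; wraps to 448 = 00111000000
R = NOT 00111000000 = 11000111111 = -449

-449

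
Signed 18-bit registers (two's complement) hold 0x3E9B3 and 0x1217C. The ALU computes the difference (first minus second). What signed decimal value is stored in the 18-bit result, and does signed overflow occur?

-79817; no overflow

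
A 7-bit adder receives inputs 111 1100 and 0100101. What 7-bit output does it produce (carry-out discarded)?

  1111100
+ 0100101
= 0100001  (discard carry-out 1)

0100001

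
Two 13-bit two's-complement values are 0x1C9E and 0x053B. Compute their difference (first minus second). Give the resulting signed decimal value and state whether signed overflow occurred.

-2205; no overflow

0x1C9E = 1110010011110 = -866 (signed)
0x053B = 0010100111011 = 1339 (signed)
Subtract via negate-and-add: invert 0010100111011 + 1 = 1101011000101 (i.e. -1339).
  1110010011110
+ 1101011000101
= 1011101100011  (discard carry-out 1)
Result 1011101100011: MSB = 1 → 5987 − 8192 = -2205.
Both addends (after negating the subtrahend) are negative and so is the stored result: no signed overflow.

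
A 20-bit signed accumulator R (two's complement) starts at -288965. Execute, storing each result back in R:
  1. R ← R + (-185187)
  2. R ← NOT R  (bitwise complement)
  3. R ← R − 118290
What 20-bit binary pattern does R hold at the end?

01010110111000010101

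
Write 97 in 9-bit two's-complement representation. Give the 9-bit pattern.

001100001

97 is non-negative, so write it directly in 9 bits: 001100001.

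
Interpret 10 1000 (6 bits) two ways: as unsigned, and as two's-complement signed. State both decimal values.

Unsigned: 101000 = 40.
Signed: MSB=1 → 40 − 64 = -24.

unsigned = 40, signed = -24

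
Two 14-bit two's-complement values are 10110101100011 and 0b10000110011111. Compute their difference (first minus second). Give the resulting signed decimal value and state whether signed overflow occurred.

3012; no overflow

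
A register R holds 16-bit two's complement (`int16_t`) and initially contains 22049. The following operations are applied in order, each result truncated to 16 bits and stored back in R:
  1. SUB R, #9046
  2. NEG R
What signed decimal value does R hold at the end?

-13003

Start: R = 22049 = 0101011000100001.
R = 22049 − 9046 = 13003 = 0011001011001011
R = −(13003) = -13003 = 1100110100110101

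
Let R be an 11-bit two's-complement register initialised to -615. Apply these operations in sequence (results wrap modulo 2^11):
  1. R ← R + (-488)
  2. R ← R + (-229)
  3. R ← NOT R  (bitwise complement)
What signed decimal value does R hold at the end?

Start: R = -615 = 10110011001.
R = -615 + (-488) = -1103; wraps to 945 = 01110110001
R = 945 + (-229) = 716 = 01011001100
R = NOT 01011001100 = 10100110011 = -717

-717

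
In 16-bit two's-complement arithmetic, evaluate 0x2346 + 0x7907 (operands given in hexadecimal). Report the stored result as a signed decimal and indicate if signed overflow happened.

-25523; overflow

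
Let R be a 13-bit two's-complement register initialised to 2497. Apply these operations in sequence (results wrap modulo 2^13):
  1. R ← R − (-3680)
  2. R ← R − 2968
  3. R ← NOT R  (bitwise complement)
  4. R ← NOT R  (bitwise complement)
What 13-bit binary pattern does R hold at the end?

0110010001001

Start: R = 2497 = 0100111000001.
R = 2497 − (-3680) = 6177; wraps to -2015 = 1100000100001
R = -2015 − 2968 = -4983; wraps to 3209 = 0110010001001
R = NOT 0110010001001 = 1001101110110 = -3210
R = NOT 1001101110110 = 0110010001001 = 3209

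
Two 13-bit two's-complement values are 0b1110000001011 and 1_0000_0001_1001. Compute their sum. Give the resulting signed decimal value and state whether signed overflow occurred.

3108; overflow

0b1110000001011 → 1110000001011 = -1013 (signed)
1_0000_0001_1001 → 1000000011001 = -4071 (signed)
  1110000001011
+ 1000000011001
= 0110000100100  (discard carry-out 1)
Result 0110000100100: MSB = 0 → value 3108.
Both addends are negative but the stored result is non-negative: signed overflow. The true value -1013 + (-4071) = -5084 lies outside [-4096, 4095].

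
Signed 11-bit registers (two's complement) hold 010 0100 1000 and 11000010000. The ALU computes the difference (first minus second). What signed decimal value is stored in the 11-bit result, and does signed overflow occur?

-968; overflow

010 0100 1000 → 01001001000 = 584 (signed)
11000010000 = -496 (signed)
Subtract via negate-and-add: invert 11000010000 + 1 = 00111110000 (i.e. 496).
  01001001000
+ 00111110000
= 10000111000
Result 10000111000: MSB = 1 → 1080 − 2048 = -968.
Both addends (after negating the subtrahend) are non-negative but the stored result is negative: signed overflow. The true value 584 − (-496) = 1080 lies outside [-1024, 1023].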